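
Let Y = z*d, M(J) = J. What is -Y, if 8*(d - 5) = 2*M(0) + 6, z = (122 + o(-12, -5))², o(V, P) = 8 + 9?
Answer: -444383/4 ≈ -1.1110e+5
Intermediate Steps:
o(V, P) = 17
z = 19321 (z = (122 + 17)² = 139² = 19321)
d = 23/4 (d = 5 + (2*0 + 6)/8 = 5 + (0 + 6)/8 = 5 + (⅛)*6 = 5 + ¾ = 23/4 ≈ 5.7500)
Y = 444383/4 (Y = 19321*(23/4) = 444383/4 ≈ 1.1110e+5)
-Y = -1*444383/4 = -444383/4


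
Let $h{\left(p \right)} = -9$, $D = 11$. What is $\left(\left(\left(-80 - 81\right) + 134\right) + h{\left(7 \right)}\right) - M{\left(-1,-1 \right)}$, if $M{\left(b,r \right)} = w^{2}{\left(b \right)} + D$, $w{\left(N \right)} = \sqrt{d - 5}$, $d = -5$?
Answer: $-37$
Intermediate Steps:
$w{\left(N \right)} = i \sqrt{10}$ ($w{\left(N \right)} = \sqrt{-5 - 5} = \sqrt{-10} = i \sqrt{10}$)
$M{\left(b,r \right)} = 1$ ($M{\left(b,r \right)} = \left(i \sqrt{10}\right)^{2} + 11 = -10 + 11 = 1$)
$\left(\left(\left(-80 - 81\right) + 134\right) + h{\left(7 \right)}\right) - M{\left(-1,-1 \right)} = \left(\left(\left(-80 - 81\right) + 134\right) - 9\right) - 1 = \left(\left(-161 + 134\right) - 9\right) - 1 = \left(-27 - 9\right) - 1 = -36 - 1 = -37$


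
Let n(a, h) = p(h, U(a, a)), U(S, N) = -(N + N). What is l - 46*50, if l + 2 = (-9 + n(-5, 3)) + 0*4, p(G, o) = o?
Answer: -2301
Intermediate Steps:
U(S, N) = -2*N
n(a, h) = -2*a
l = -1 (l = -2 + ((-9 - 2*(-5)) + 0*4) = -2 + ((-9 + 10) + 0) = -2 + (1 + 0) = -2 + 1 = -1)
l - 46*50 = -1 - 46*50 = -1 - 2300 = -2301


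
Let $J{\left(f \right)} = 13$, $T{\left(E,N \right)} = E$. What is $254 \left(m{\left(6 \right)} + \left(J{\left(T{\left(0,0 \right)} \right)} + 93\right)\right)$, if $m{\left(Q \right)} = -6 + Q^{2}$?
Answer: $34544$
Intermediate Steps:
$254 \left(m{\left(6 \right)} + \left(J{\left(T{\left(0,0 \right)} \right)} + 93\right)\right) = 254 \left(\left(-6 + 6^{2}\right) + \left(13 + 93\right)\right) = 254 \left(\left(-6 + 36\right) + 106\right) = 254 \left(30 + 106\right) = 254 \cdot 136 = 34544$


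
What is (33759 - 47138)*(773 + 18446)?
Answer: -257131001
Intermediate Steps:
(33759 - 47138)*(773 + 18446) = -13379*19219 = -257131001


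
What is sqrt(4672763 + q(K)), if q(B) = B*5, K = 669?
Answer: 2*sqrt(1169027) ≈ 2162.4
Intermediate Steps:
q(B) = 5*B
sqrt(4672763 + q(K)) = sqrt(4672763 + 5*669) = sqrt(4672763 + 3345) = sqrt(4676108) = 2*sqrt(1169027)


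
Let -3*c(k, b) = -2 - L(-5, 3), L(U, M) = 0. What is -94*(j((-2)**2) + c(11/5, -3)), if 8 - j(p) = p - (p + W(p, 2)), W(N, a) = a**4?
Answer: -6956/3 ≈ -2318.7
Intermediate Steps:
c(k, b) = 2/3 (c(k, b) = -(-2 - 1*0)/3 = -(-2 + 0)/3 = -1/3*(-2) = 2/3)
j(p) = 24 (j(p) = 8 - (p - (p + 2**4)) = 8 - (p - (p + 16)) = 8 - (p - (16 + p)) = 8 - (p + (-16 - p)) = 8 - 1*(-16) = 8 + 16 = 24)
-94*(j((-2)**2) + c(11/5, -3)) = -94*(24 + 2/3) = -94*74/3 = -6956/3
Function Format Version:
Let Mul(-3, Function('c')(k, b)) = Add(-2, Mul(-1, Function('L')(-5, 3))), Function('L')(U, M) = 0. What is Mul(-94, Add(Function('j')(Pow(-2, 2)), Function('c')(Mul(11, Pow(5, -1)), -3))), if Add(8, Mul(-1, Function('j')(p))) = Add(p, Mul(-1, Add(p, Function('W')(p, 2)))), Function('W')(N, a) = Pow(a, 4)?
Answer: Rational(-6956, 3) ≈ -2318.7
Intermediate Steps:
Function('c')(k, b) = Rational(2, 3) (Function('c')(k, b) = Mul(Rational(-1, 3), Add(-2, Mul(-1, 0))) = Mul(Rational(-1, 3), Add(-2, 0)) = Mul(Rational(-1, 3), -2) = Rational(2, 3))
Function('j')(p) = 24 (Function('j')(p) = Add(8, Mul(-1, Add(p, Mul(-1, Add(p, Pow(2, 4)))))) = Add(8, Mul(-1, Add(p, Mul(-1, Add(p, 16))))) = Add(8, Mul(-1, Add(p, Mul(-1, Add(16, p))))) = Add(8, Mul(-1, Add(p, Add(-16, Mul(-1, p))))) = Add(8, Mul(-1, -16)) = Add(8, 16) = 24)
Mul(-94, Add(Function('j')(Pow(-2, 2)), Function('c')(Mul(11, Pow(5, -1)), -3))) = Mul(-94, Add(24, Rational(2, 3))) = Mul(-94, Rational(74, 3)) = Rational(-6956, 3)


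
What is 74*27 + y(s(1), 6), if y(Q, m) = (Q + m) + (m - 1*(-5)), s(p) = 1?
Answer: 2016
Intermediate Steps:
y(Q, m) = 5 + Q + 2*m (y(Q, m) = (Q + m) + (m + 5) = (Q + m) + (5 + m) = 5 + Q + 2*m)
74*27 + y(s(1), 6) = 74*27 + (5 + 1 + 2*6) = 1998 + (5 + 1 + 12) = 1998 + 18 = 2016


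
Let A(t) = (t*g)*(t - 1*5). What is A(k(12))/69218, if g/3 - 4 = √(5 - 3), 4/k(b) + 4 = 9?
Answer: -504/865225 - 126*√2/865225 ≈ -0.00078845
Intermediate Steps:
k(b) = ⅘ (k(b) = 4/(-4 + 9) = 4/5 = 4*(⅕) = ⅘)
g = 12 + 3*√2 (g = 12 + 3*√(5 - 3) = 12 + 3*√2 ≈ 16.243)
A(t) = t*(-5 + t)*(12 + 3*√2) (A(t) = (t*(12 + 3*√2))*(t - 1*5) = (t*(12 + 3*√2))*(t - 5) = (t*(12 + 3*√2))*(-5 + t) = t*(-5 + t)*(12 + 3*√2))
A(k(12))/69218 = (3*(⅘)*(-5 + ⅘)*(4 + √2))/69218 = (3*(⅘)*(-21/5)*(4 + √2))*(1/69218) = (-1008/25 - 252*√2/25)*(1/69218) = -504/865225 - 126*√2/865225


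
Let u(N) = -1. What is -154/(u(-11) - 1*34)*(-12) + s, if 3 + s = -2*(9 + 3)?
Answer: -399/5 ≈ -79.800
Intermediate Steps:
s = -27 (s = -3 - 2*(9 + 3) = -3 - 2*12 = -3 - 24 = -27)
-154/(u(-11) - 1*34)*(-12) + s = -154/(-1 - 1*34)*(-12) - 27 = -154/(-1 - 34)*(-12) - 27 = -154/(-35)*(-12) - 27 = -154*(-1/35)*(-12) - 27 = (22/5)*(-12) - 27 = -264/5 - 27 = -399/5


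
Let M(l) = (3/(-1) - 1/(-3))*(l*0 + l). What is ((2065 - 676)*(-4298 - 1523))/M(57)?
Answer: 8085369/152 ≈ 53193.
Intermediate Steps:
M(l) = -8*l/3 (M(l) = (3*(-1) - 1*(-1/3))*(0 + l) = (-3 + 1/3)*l = -8*l/3)
((2065 - 676)*(-4298 - 1523))/M(57) = ((2065 - 676)*(-4298 - 1523))/((-8/3*57)) = (1389*(-5821))/(-152) = -8085369*(-1/152) = 8085369/152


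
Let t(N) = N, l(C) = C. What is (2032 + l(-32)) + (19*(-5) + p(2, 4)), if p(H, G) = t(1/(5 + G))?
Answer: 17146/9 ≈ 1905.1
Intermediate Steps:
p(H, G) = 1/(5 + G)
(2032 + l(-32)) + (19*(-5) + p(2, 4)) = (2032 - 32) + (19*(-5) + 1/(5 + 4)) = 2000 + (-95 + 1/9) = 2000 + (-95 + ⅑) = 2000 - 854/9 = 17146/9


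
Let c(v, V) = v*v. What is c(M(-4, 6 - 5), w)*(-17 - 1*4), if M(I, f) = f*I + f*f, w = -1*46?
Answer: -189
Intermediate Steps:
w = -46
M(I, f) = f² + I*f (M(I, f) = I*f + f² = f² + I*f)
c(v, V) = v²
c(M(-4, 6 - 5), w)*(-17 - 1*4) = ((6 - 5)*(-4 + (6 - 5)))²*(-17 - 1*4) = (1*(-4 + 1))²*(-17 - 4) = (1*(-3))²*(-21) = (-3)²*(-21) = 9*(-21) = -189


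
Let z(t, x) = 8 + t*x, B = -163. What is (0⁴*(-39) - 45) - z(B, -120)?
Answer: -19613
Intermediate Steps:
(0⁴*(-39) - 45) - z(B, -120) = (0⁴*(-39) - 45) - (8 - 163*(-120)) = (0*(-39) - 45) - (8 + 19560) = (0 - 45) - 1*19568 = -45 - 19568 = -19613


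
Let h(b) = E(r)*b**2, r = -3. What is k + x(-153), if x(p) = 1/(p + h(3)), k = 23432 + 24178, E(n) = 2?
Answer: 6427349/135 ≈ 47610.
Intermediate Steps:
k = 47610
h(b) = 2*b**2
x(p) = 1/(18 + p) (x(p) = 1/(p + 2*3**2) = 1/(p + 2*9) = 1/(p + 18) = 1/(18 + p))
k + x(-153) = 47610 + 1/(18 - 153) = 47610 + 1/(-135) = 47610 - 1/135 = 6427349/135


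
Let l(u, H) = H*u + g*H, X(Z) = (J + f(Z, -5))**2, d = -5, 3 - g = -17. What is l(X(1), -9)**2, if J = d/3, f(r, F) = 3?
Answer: 38416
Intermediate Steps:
g = 20 (g = 3 - 1*(-17) = 3 + 17 = 20)
J = -5/3 ≈ -1.6667
X(Z) = 16/9 (X(Z) = (-5/3 + 3)**2 = (4/3)**2 = 16/9)
l(u, H) = 20*H + H*u (l(u, H) = H*u + 20*H = 20*H + H*u)
l(X(1), -9)**2 = (-9*(20 + 16/9))**2 = (-9*196/9)**2 = (-196)**2 = 38416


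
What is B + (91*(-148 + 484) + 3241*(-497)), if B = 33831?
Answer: -1546370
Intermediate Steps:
B + (91*(-148 + 484) + 3241*(-497)) = 33831 + (91*(-148 + 484) + 3241*(-497)) = 33831 + (91*336 - 1610777) = 33831 + (30576 - 1610777) = 33831 - 1580201 = -1546370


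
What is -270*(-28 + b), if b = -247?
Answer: 74250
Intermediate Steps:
-270*(-28 + b) = -270*(-28 - 247) = -270*(-275) = 74250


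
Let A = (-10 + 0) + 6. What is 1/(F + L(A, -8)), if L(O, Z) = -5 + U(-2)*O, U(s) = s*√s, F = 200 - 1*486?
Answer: -291/84809 - 8*I*√2/84809 ≈ -0.0034312 - 0.0001334*I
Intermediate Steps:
F = -286 (F = 200 - 486 = -286)
A = -4 (A = -10 + 6 = -4)
U(s) = s^(3/2)
L(O, Z) = -5 - 2*I*O*√2 (L(O, Z) = -5 + (-2)^(3/2)*O = -5 + (-2*I*√2)*O = -5 - 2*I*O*√2)
1/(F + L(A, -8)) = 1/(-286 + (-5 - 2*I*(-4)*√2)) = 1/(-286 + (-5 + 8*I*√2)) = 1/(-291 + 8*I*√2)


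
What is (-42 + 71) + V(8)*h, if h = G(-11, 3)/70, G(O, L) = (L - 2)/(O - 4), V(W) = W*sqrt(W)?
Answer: 29 - 8*sqrt(2)/525 ≈ 28.978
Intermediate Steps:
V(W) = W**(3/2)
G(O, L) = (-2 + L)/(-4 + O)
h = -1/1050 (h = ((-2 + 3)/(-4 - 11))/70 = (1/(-15))*(1/70) = -1/15*1*(1/70) = -1/15*1/70 = -1/1050 ≈ -0.00095238)
(-42 + 71) + V(8)*h = (-42 + 71) + 8**(3/2)*(-1/1050) = 29 + (16*sqrt(2))*(-1/1050) = 29 - 8*sqrt(2)/525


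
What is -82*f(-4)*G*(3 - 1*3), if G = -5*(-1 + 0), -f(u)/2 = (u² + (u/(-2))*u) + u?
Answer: 0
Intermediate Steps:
f(u) = -u² - 2*u (f(u) = -2*((u² + (u/(-2))*u) + u) = -2*((u² + (u*(-½))*u) + u) = -2*((u² + (-u/2)*u) + u) = -2*((u² - u²/2) + u) = -2*(u²/2 + u) = -2*(u + u²/2) = -u² - 2*u)
G = 5 (G = -5*(-1) = 5)
-82*f(-4)*G*(3 - 1*3) = -82*-1*(-4)*(2 - 4)*5*(3 - 1*3) = -82*-1*(-4)*(-2)*5*(3 - 3) = -82*(-8*5)*0 = -(-3280)*0 = -82*0 = 0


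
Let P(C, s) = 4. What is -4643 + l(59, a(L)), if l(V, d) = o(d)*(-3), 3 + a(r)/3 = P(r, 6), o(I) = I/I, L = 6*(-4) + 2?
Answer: -4646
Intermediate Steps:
L = -22 (L = -24 + 2 = -22)
o(I) = 1
a(r) = 3 (a(r) = -9 + 3*4 = -9 + 12 = 3)
l(V, d) = -3 (l(V, d) = 1*(-3) = -3)
-4643 + l(59, a(L)) = -4643 - 3 = -4646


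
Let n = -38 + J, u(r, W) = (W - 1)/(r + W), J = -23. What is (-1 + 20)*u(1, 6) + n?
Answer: -332/7 ≈ -47.429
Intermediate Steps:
u(r, W) = (-1 + W)/(W + r)
n = -61 (n = -38 - 23 = -61)
(-1 + 20)*u(1, 6) + n = (-1 + 20)*((-1 + 6)/(6 + 1)) - 61 = 19*(5/7) - 61 = 95/7 - 61 = -332/7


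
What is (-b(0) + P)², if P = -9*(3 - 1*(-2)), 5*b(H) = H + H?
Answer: 2025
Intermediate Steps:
b(H) = 2*H/5 (b(H) = (H + H)/5 = (2*H)/5 = 2*H/5)
P = -45 (P = -9*(3 + 2) = -9*5 = -45)
(-b(0) + P)² = (-2*0/5 - 45)² = (-1*0 - 45)² = (0 - 45)² = (-45)² = 2025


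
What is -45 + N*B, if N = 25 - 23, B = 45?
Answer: 45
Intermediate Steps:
N = 2
-45 + N*B = -45 + 2*45 = -45 + 90 = 45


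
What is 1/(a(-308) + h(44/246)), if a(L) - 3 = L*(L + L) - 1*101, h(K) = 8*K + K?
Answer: 41/7774896 ≈ 5.2734e-6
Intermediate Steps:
h(K) = 9*K
a(L) = -98 + 2*L**2 (a(L) = 3 + (L*(L + L) - 1*101) = 3 + (L*(2*L) - 101) = 3 + (2*L**2 - 101) = 3 + (-101 + 2*L**2) = -98 + 2*L**2)
1/(a(-308) + h(44/246)) = 1/((-98 + 2*(-308)**2) + 9*(44/246)) = 1/((-98 + 2*94864) + 9*(44*(1/246))) = 1/((-98 + 189728) + 9*(22/123)) = 1/(189630 + 66/41) = 1/(7774896/41) = 41/7774896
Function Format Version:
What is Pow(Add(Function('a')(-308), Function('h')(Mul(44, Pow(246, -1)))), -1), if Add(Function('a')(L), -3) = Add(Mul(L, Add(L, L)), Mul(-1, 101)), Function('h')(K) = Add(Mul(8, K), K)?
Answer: Rational(41, 7774896) ≈ 5.2734e-6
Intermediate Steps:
Function('h')(K) = Mul(9, K)
Function('a')(L) = Add(-98, Mul(2, Pow(L, 2))) (Function('a')(L) = Add(3, Add(Mul(L, Add(L, L)), Mul(-1, 101))) = Add(3, Add(Mul(L, Mul(2, L)), -101)) = Add(3, Add(Mul(2, Pow(L, 2)), -101)) = Add(3, Add(-101, Mul(2, Pow(L, 2)))) = Add(-98, Mul(2, Pow(L, 2))))
Pow(Add(Function('a')(-308), Function('h')(Mul(44, Pow(246, -1)))), -1) = Pow(Add(Add(-98, Mul(2, Pow(-308, 2))), Mul(9, Mul(44, Pow(246, -1)))), -1) = Pow(Add(Add(-98, Mul(2, 94864)), Mul(9, Mul(44, Rational(1, 246)))), -1) = Pow(Add(Add(-98, 189728), Mul(9, Rational(22, 123))), -1) = Pow(Add(189630, Rational(66, 41)), -1) = Pow(Rational(7774896, 41), -1) = Rational(41, 7774896)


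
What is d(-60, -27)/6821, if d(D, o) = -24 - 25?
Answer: -49/6821 ≈ -0.0071837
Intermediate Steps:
d(D, o) = -49
d(-60, -27)/6821 = -49/6821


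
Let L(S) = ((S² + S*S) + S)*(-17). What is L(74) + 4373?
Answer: -183069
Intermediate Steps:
L(S) = -34*S² - 17*S (L(S) = ((S² + S²) + S)*(-17) = (2*S² + S)*(-17) = (S + 2*S²)*(-17) = -34*S² - 17*S)
L(74) + 4373 = -17*74*(1 + 2*74) + 4373 = -17*74*(1 + 148) + 4373 = -17*74*149 + 4373 = -187442 + 4373 = -183069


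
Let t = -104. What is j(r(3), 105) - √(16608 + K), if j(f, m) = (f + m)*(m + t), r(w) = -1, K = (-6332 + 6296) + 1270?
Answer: 104 - √17842 ≈ -29.574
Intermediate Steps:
K = 1234 (K = -36 + 1270 = 1234)
j(f, m) = (-104 + m)*(f + m) (j(f, m) = (f + m)*(m - 104) = (f + m)*(-104 + m) = (-104 + m)*(f + m))
j(r(3), 105) - √(16608 + K) = (105² - 104*(-1) - 104*105 - 1*105) - √(16608 + 1234) = (11025 + 104 - 10920 - 105) - √17842 = 104 - √17842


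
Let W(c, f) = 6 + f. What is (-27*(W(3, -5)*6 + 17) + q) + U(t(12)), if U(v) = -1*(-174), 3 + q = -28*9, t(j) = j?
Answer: -702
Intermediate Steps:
q = -255 (q = -3 - 28*9 = -3 - 252 = -255)
U(v) = 174
(-27*(W(3, -5)*6 + 17) + q) + U(t(12)) = (-27*((6 - 5)*6 + 17) - 255) + 174 = (-27*(1*6 + 17) - 255) + 174 = (-27*(6 + 17) - 255) + 174 = (-27*23 - 255) + 174 = (-621 - 255) + 174 = -876 + 174 = -702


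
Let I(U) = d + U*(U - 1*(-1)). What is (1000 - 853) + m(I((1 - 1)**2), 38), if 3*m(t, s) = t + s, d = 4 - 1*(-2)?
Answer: 485/3 ≈ 161.67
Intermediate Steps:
d = 6 (d = 4 + 2 = 6)
I(U) = 6 + U*(1 + U) (I(U) = 6 + U*(U - 1*(-1)) = 6 + U*(U + 1) = 6 + U*(1 + U))
m(t, s) = s/3 + t/3 (m(t, s) = (t + s)/3 = (s + t)/3 = s/3 + t/3)
(1000 - 853) + m(I((1 - 1)**2), 38) = (1000 - 853) + ((1/3)*38 + (6 + (1 - 1)**2 + ((1 - 1)**2)**2)/3) = 147 + (38/3 + (6 + 0**2 + (0**2)**2)/3) = 147 + (38/3 + (6 + 0 + 0**2)/3) = 147 + (38/3 + (6 + 0 + 0)/3) = 147 + (38/3 + (1/3)*6) = 147 + (38/3 + 2) = 147 + 44/3 = 485/3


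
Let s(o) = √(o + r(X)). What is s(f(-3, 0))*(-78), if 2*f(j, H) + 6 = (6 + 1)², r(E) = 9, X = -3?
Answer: -39*√122 ≈ -430.77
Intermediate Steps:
f(j, H) = 43/2 (f(j, H) = -3 + (6 + 1)²/2 = -3 + (½)*7² = -3 + (½)*49 = -3 + 49/2 = 43/2)
s(o) = √(9 + o) (s(o) = √(o + 9) = √(9 + o))
s(f(-3, 0))*(-78) = √(9 + 43/2)*(-78) = √(61/2)*(-78) = (√122/2)*(-78) = -39*√122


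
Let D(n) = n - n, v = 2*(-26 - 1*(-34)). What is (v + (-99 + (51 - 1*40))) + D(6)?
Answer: -72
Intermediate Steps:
v = 16 (v = 2*(-26 + 34) = 2*8 = 16)
D(n) = 0
(v + (-99 + (51 - 1*40))) + D(6) = (16 + (-99 + (51 - 1*40))) + 0 = (16 + (-99 + (51 - 40))) + 0 = (16 + (-99 + 11)) + 0 = (16 - 88) + 0 = -72 + 0 = -72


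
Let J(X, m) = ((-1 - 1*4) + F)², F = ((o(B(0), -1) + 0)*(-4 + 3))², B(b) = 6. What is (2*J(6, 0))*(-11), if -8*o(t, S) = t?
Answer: -55451/128 ≈ -433.21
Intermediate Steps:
o(t, S) = -t/8
F = 9/16 (F = ((-⅛*6 + 0)*(-4 + 3))² = ((-¾ + 0)*(-1))² = (-¾*(-1))² = (¾)² = 9/16 ≈ 0.56250)
J(X, m) = 5041/256 (J(X, m) = ((-1 - 1*4) + 9/16)² = ((-1 - 4) + 9/16)² = (-5 + 9/16)² = (-71/16)² = 5041/256)
(2*J(6, 0))*(-11) = (2*(5041/256))*(-11) = (5041/128)*(-11) = -55451/128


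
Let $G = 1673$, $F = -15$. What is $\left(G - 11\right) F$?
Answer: $-24930$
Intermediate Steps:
$\left(G - 11\right) F = \left(1673 - 11\right) \left(-15\right) = 1662 \left(-15\right) = -24930$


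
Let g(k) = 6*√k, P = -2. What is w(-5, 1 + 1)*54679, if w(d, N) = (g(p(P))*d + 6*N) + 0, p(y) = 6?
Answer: 656148 - 1640370*√6 ≈ -3.3619e+6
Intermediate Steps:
w(d, N) = 6*N + 6*d*√6 (w(d, N) = ((6*√6)*d + 6*N) + 0 = (6*d*√6 + 6*N) + 0 = (6*N + 6*d*√6) + 0 = 6*N + 6*d*√6)
w(-5, 1 + 1)*54679 = (6*(1 + 1) + 6*(-5)*√6)*54679 = (6*2 - 30*√6)*54679 = (12 - 30*√6)*54679 = 656148 - 1640370*√6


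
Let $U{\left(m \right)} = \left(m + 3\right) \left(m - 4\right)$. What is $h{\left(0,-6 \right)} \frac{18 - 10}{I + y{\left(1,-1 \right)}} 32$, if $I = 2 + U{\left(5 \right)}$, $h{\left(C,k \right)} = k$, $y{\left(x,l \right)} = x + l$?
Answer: $- \frac{768}{5} \approx -153.6$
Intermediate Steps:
$y{\left(x,l \right)} = l + x$
$U{\left(m \right)} = \left(-4 + m\right) \left(3 + m\right)$ ($U{\left(m \right)} = \left(3 + m\right) \left(-4 + m\right) = \left(-4 + m\right) \left(3 + m\right)$)
$I = 10$ ($I = 2 - \left(17 - 25\right) = 2 - -8 = 2 + 8 = 10$)
$h{\left(0,-6 \right)} \frac{18 - 10}{I + y{\left(1,-1 \right)}} 32 = - 6 \frac{18 - 10}{10 + \left(-1 + 1\right)} 32 = - 6 \frac{8}{10 + 0} \cdot 32 = - 6 \cdot \frac{8}{10} \cdot 32 = - 6 \cdot 8 \cdot \frac{1}{10} \cdot 32 = \left(-6\right) \frac{4}{5} \cdot 32 = \left(- \frac{24}{5}\right) 32 = - \frac{768}{5}$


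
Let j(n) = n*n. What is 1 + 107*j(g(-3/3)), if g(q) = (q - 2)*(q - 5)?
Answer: 34669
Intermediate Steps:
g(q) = (-5 + q)*(-2 + q) (g(q) = (-2 + q)*(-5 + q) = (-5 + q)*(-2 + q))
j(n) = n²
1 + 107*j(g(-3/3)) = 1 + 107*(10 + (-3/3)² - (-21)/3)² = 1 + 107*(10 + (-3*⅓)² - (-21)/3)² = 1 + 107*(10 + (-1)² - 7*(-1))² = 1 + 107*(10 + 1 + 7)² = 1 + 107*18² = 1 + 107*324 = 1 + 34668 = 34669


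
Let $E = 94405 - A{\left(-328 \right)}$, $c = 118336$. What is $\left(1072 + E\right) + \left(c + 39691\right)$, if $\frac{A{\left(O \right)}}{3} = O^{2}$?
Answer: $-69248$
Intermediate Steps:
$A{\left(O \right)} = 3 O^{2}$
$E = -228347$ ($E = 94405 - 3 \left(-328\right)^{2} = 94405 - 3 \cdot 107584 = 94405 - 322752 = -228347$)
$\left(1072 + E\right) + \left(c + 39691\right) = \left(1072 - 228347\right) + \left(118336 + 39691\right) = -227275 + 158027 = -69248$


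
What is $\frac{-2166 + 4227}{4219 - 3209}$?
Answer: $\frac{2061}{1010} \approx 2.0406$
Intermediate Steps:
$\frac{-2166 + 4227}{4219 - 3209} = \frac{2061}{4219 - 3209} = \frac{2061}{1010}$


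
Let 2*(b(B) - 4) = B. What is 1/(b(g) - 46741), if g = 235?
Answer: -2/93239 ≈ -2.1450e-5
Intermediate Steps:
b(B) = 4 + B/2
1/(b(g) - 46741) = 1/((4 + (½)*235) - 46741) = 1/((4 + 235/2) - 46741) = 1/(243/2 - 46741) = 1/(-93239/2) = -2/93239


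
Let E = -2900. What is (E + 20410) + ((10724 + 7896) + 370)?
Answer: 36500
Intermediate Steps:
(E + 20410) + ((10724 + 7896) + 370) = (-2900 + 20410) + ((10724 + 7896) + 370) = 17510 + (18620 + 370) = 17510 + 18990 = 36500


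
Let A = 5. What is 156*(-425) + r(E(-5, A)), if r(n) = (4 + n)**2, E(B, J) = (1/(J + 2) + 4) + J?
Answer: -3240236/49 ≈ -66127.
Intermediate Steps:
E(B, J) = 4 + J + 1/(2 + J) (E(B, J) = (1/(2 + J) + 4) + J = (4 + 1/(2 + J)) + J = 4 + J + 1/(2 + J))
156*(-425) + r(E(-5, A)) = 156*(-425) + (4 + (9 + 5**2 + 6*5)/(2 + 5))**2 = -66300 + (4 + (9 + 25 + 30)/7)**2 = -66300 + (4 + (1/7)*64)**2 = -66300 + (4 + 64/7)**2 = -66300 + (92/7)**2 = -66300 + 8464/49 = -3240236/49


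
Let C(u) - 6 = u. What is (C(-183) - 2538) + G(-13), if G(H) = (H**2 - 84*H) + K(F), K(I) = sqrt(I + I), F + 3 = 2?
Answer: -1454 + I*sqrt(2) ≈ -1454.0 + 1.4142*I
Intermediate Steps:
F = -1 (F = -3 + 2 = -1)
C(u) = 6 + u
K(I) = sqrt(2)*sqrt(I) (K(I) = sqrt(2*I) = sqrt(2)*sqrt(I))
G(H) = H**2 - 84*H + I*sqrt(2) (G(H) = (H**2 - 84*H) + sqrt(2)*sqrt(-1) = (H**2 - 84*H) + sqrt(2)*I = (H**2 - 84*H) + I*sqrt(2) = H**2 - 84*H + I*sqrt(2))
(C(-183) - 2538) + G(-13) = ((6 - 183) - 2538) + ((-13)**2 - 84*(-13) + I*sqrt(2)) = (-177 - 2538) + (169 + 1092 + I*sqrt(2)) = -2715 + (1261 + I*sqrt(2)) = -1454 + I*sqrt(2)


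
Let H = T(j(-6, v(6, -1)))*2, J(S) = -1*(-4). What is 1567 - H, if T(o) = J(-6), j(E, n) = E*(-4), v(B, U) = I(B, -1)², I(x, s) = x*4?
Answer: 1559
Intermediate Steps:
I(x, s) = 4*x
J(S) = 4
v(B, U) = 16*B² (v(B, U) = (4*B)² = 16*B²)
j(E, n) = -4*E
T(o) = 4
H = 8 (H = 4*2 = 8)
1567 - H = 1567 - 1*8 = 1567 - 8 = 1559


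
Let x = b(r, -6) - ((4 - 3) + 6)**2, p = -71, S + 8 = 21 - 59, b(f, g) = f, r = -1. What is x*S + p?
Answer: 2229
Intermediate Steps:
S = -46 (S = -8 + (21 - 59) = -8 - 38 = -46)
x = -50 (x = -1 - ((4 - 3) + 6)**2 = -1 - (1 + 6)**2 = -1 - 1*7**2 = -1 - 1*49 = -1 - 49 = -50)
x*S + p = -50*(-46) - 71 = 2300 - 71 = 2229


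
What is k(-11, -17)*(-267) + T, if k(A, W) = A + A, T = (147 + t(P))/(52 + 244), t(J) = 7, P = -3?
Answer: 869429/148 ≈ 5874.5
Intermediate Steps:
T = 77/148 (T = (147 + 7)/(52 + 244) = 154/296 = 154*(1/296) = 77/148 ≈ 0.52027)
k(A, W) = 2*A
k(-11, -17)*(-267) + T = (2*(-11))*(-267) + 77/148 = -22*(-267) + 77/148 = 5874 + 77/148 = 869429/148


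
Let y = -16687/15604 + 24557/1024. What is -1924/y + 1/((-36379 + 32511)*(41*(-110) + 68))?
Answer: -132052307331444871/1572550807675160 ≈ -83.973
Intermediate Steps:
y = 91524985/3994624 (y = -16687*1/15604 + 24557*(1/1024) = -16687/15604 + 24557/1024 = 91524985/3994624 ≈ 22.912)
-1924/y + 1/((-36379 + 32511)*(41*(-110) + 68)) = -1924/91524985/3994624 + 1/((-36379 + 32511)*(41*(-110) + 68)) = -1924*3994624/91524985 + 1/((-3868)*(-4510 + 68)) = -7685656576/91524985 - 1/3868/(-4442) = -7685656576/91524985 - 1/3868*(-1/4442) = -7685656576/91524985 + 1/17181656 = -132052307331444871/1572550807675160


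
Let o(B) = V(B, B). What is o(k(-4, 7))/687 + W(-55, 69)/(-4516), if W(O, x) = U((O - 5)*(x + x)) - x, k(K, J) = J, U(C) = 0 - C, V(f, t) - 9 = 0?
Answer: -1866771/1034164 ≈ -1.8051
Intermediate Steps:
V(f, t) = 9 (V(f, t) = 9 + 0 = 9)
U(C) = -C
o(B) = 9
W(O, x) = -x - 2*x*(-5 + O) (W(O, x) = -(O - 5)*(x + x) - x = -(-5 + O)*2*x - x = -2*x*(-5 + O) - x = -x - 2*x*(-5 + O))
o(k(-4, 7))/687 + W(-55, 69)/(-4516) = 9/687 + (69*(9 - 2*(-55)))/(-4516) = 9*(1/687) + (69*(9 + 110))*(-1/4516) = 3/229 + (69*119)*(-1/4516) = 3/229 + 8211*(-1/4516) = 3/229 - 8211/4516 = -1866771/1034164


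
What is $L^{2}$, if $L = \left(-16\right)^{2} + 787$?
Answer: $1087849$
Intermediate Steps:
$L = 1043$ ($L = 256 + 787 = 1043$)
$L^{2} = 1043^{2} = 1087849$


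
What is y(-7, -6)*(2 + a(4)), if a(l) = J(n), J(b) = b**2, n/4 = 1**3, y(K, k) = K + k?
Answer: -234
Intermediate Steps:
n = 4 (n = 4*1**3 = 4*1 = 4)
a(l) = 16 (a(l) = 4**2 = 16)
y(-7, -6)*(2 + a(4)) = (-7 - 6)*(2 + 16) = -13*18 = -234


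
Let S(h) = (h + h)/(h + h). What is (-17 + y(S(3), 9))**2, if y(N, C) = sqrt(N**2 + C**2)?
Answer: (17 - sqrt(82))**2 ≈ 63.117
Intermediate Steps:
S(h) = 1 (S(h) = (2*h)/((2*h)) = (2*h)*(1/(2*h)) = 1)
y(N, C) = sqrt(C**2 + N**2)
(-17 + y(S(3), 9))**2 = (-17 + sqrt(9**2 + 1**2))**2 = (-17 + sqrt(81 + 1))**2 = (-17 + sqrt(82))**2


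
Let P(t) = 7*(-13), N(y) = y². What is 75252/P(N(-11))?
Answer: -75252/91 ≈ -826.95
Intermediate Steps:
P(t) = -91
75252/P(N(-11)) = 75252/(-91) = 75252*(-1/91) = -75252/91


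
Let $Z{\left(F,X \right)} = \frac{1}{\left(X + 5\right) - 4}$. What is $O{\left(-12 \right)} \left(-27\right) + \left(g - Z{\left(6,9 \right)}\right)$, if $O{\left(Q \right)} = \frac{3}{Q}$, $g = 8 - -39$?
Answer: $\frac{1073}{20} \approx 53.65$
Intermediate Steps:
$g = 47$ ($g = 8 + 39 = 47$)
$Z{\left(F,X \right)} = \frac{1}{1 + X}$ ($Z{\left(F,X \right)} = \frac{1}{\left(5 + X\right) - 4} = \frac{1}{1 + X}$)
$O{\left(-12 \right)} \left(-27\right) + \left(g - Z{\left(6,9 \right)}\right) = \frac{3}{-12} \left(-27\right) + \left(47 - \frac{1}{1 + 9}\right) = 3 \left(- \frac{1}{12}\right) \left(-27\right) + \left(47 - \frac{1}{10}\right) = \left(- \frac{1}{4}\right) \left(-27\right) + \left(47 - \frac{1}{10}\right) = \frac{27}{4} + \left(47 - \frac{1}{10}\right) = \frac{27}{4} + \frac{469}{10} = \frac{1073}{20}$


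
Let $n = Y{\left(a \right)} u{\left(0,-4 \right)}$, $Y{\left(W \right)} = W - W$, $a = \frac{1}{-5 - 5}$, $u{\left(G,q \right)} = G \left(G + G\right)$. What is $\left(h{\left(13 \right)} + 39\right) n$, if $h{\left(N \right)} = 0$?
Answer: $0$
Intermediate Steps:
$u{\left(G,q \right)} = 2 G^{2}$ ($u{\left(G,q \right)} = G 2 G = 2 G^{2}$)
$a = - \frac{1}{10}$ ($a = \frac{1}{-10} = - \frac{1}{10} \approx -0.1$)
$Y{\left(W \right)} = 0$
$n = 0$ ($n = 0 \cdot 2 \cdot 0^{2} = 0 \cdot 2 \cdot 0 = 0 \cdot 0 = 0$)
$\left(h{\left(13 \right)} + 39\right) n = \left(0 + 39\right) 0 = 39 \cdot 0 = 0$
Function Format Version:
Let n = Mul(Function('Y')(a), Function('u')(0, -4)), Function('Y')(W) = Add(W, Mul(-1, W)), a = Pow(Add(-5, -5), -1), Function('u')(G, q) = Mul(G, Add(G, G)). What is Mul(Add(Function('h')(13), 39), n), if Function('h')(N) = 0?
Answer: 0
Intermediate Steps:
Function('u')(G, q) = Mul(2, Pow(G, 2)) (Function('u')(G, q) = Mul(G, Mul(2, G)) = Mul(2, Pow(G, 2)))
a = Rational(-1, 10) (a = Pow(-10, -1) = Rational(-1, 10) ≈ -0.10000)
Function('Y')(W) = 0
n = 0 (n = Mul(0, Mul(2, Pow(0, 2))) = Mul(0, Mul(2, 0)) = Mul(0, 0) = 0)
Mul(Add(Function('h')(13), 39), n) = Mul(Add(0, 39), 0) = Mul(39, 0) = 0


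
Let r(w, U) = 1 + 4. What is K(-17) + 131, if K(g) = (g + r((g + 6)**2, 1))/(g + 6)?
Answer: 1453/11 ≈ 132.09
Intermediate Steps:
r(w, U) = 5
K(g) = (5 + g)/(6 + g) (K(g) = (g + 5)/(g + 6) = (5 + g)/(6 + g))
K(-17) + 131 = (5 - 17)/(6 - 17) + 131 = -12/(-11) + 131 = -1/11*(-12) + 131 = 12/11 + 131 = 1453/11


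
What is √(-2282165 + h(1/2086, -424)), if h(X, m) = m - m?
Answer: I*√2282165 ≈ 1510.7*I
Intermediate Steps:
h(X, m) = 0
√(-2282165 + h(1/2086, -424)) = √(-2282165 + 0) = √(-2282165) = I*√2282165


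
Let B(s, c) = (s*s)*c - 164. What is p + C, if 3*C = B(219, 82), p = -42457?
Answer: 3805267/3 ≈ 1.2684e+6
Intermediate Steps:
B(s, c) = -164 + c*s² (B(s, c) = s²*c - 164 = c*s² - 164 = -164 + c*s²)
C = 3932638/3 (C = (-164 + 82*219²)/3 = (-164 + 82*47961)/3 = (-164 + 3932802)/3 = (⅓)*3932638 = 3932638/3 ≈ 1.3109e+6)
p + C = -42457 + 3932638/3 = 3805267/3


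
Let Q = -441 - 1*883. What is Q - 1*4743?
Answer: -6067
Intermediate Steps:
Q = -1324 (Q = -441 - 883 = -1324)
Q - 1*4743 = -1324 - 1*4743 = -1324 - 4743 = -6067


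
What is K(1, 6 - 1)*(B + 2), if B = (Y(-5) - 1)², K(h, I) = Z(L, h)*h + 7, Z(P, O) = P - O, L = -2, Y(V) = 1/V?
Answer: 344/25 ≈ 13.760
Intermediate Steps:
K(h, I) = 7 + h*(-2 - h) (K(h, I) = (-2 - h)*h + 7 = h*(-2 - h) + 7 = 7 + h*(-2 - h))
B = 36/25 (B = (1/(-5) - 1)² = (-⅕ - 1)² = (-6/5)² = 36/25 ≈ 1.4400)
K(1, 6 - 1)*(B + 2) = (7 - 1*1*(2 + 1))*(36/25 + 2) = (7 - 1*1*3)*(86/25) = (7 - 3)*(86/25) = 4*(86/25) = 344/25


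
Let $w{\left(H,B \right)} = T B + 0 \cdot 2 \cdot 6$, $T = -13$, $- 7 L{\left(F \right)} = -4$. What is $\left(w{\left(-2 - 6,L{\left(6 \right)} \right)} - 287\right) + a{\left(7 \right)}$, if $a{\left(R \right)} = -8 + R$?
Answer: $- \frac{2068}{7} \approx -295.43$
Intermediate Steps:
$L{\left(F \right)} = \frac{4}{7}$ ($L{\left(F \right)} = \left(- \frac{1}{7}\right) \left(-4\right) = \frac{4}{7}$)
$w{\left(H,B \right)} = - 13 B$ ($w{\left(H,B \right)} = - 13 B + 0 \cdot 2 \cdot 6 = - 13 B + 0 \cdot 6 = - 13 B + 0 = - 13 B$)
$\left(w{\left(-2 - 6,L{\left(6 \right)} \right)} - 287\right) + a{\left(7 \right)} = \left(\left(-13\right) \frac{4}{7} - 287\right) + \left(-8 + 7\right) = \left(- \frac{52}{7} - 287\right) - 1 = - \frac{2061}{7} - 1 = - \frac{2068}{7}$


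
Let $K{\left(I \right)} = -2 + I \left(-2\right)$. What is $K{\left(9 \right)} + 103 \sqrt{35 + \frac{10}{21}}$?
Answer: $-20 + \frac{103 \sqrt{15645}}{21} \approx 593.49$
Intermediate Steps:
$K{\left(I \right)} = -2 - 2 I$
$K{\left(9 \right)} + 103 \sqrt{35 + \frac{10}{21}} = \left(-2 - 18\right) + 103 \sqrt{35 + \frac{10}{21}} = \left(-2 - 18\right) + 103 \sqrt{35 + 10 \cdot \frac{1}{21}} = -20 + 103 \sqrt{35 + \frac{10}{21}} = -20 + 103 \sqrt{\frac{745}{21}} = -20 + 103 \frac{\sqrt{15645}}{21} = -20 + \frac{103 \sqrt{15645}}{21}$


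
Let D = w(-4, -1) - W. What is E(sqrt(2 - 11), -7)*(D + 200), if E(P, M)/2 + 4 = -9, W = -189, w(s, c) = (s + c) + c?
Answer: -9958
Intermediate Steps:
w(s, c) = s + 2*c (w(s, c) = (c + s) + c = s + 2*c)
E(P, M) = -26 (E(P, M) = -8 + 2*(-9) = -8 - 18 = -26)
D = 183 (D = (-4 + 2*(-1)) - 1*(-189) = (-4 - 2) + 189 = -6 + 189 = 183)
E(sqrt(2 - 11), -7)*(D + 200) = -26*(183 + 200) = -26*383 = -9958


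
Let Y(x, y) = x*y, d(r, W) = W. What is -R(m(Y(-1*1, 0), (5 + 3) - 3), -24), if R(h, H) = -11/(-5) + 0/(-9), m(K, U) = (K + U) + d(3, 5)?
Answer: -11/5 ≈ -2.2000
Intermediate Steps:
m(K, U) = 5 + K + U (m(K, U) = (K + U) + 5 = 5 + K + U)
R(h, H) = 11/5 (R(h, H) = -11*(-⅕) + 0*(-⅑) = 11/5 + 0 = 11/5)
-R(m(Y(-1*1, 0), (5 + 3) - 3), -24) = -1*11/5 = -11/5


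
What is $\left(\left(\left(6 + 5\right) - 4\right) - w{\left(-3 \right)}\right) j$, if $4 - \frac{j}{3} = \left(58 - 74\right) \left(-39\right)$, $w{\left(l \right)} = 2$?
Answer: $-9300$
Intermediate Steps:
$j = -1860$ ($j = 12 - 3 \left(58 - 74\right) \left(-39\right) = 12 - 3 \left(\left(-16\right) \left(-39\right)\right) = 12 - 1872 = -1860$)
$\left(\left(\left(6 + 5\right) - 4\right) - w{\left(-3 \right)}\right) j = \left(\left(\left(6 + 5\right) - 4\right) - 2\right) \left(-1860\right) = \left(\left(11 - 4\right) - 2\right) \left(-1860\right) = \left(7 - 2\right) \left(-1860\right) = 5 \left(-1860\right) = -9300$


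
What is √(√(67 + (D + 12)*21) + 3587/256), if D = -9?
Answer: √(3587 + 256*√130)/16 ≈ 5.0412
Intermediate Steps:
√(√(67 + (D + 12)*21) + 3587/256) = √(√(67 + (-9 + 12)*21) + 3587/256) = √(√(67 + 3*21) + 3587*(1/256)) = √(√(67 + 63) + 3587/256) = √(√130 + 3587/256) = √(3587/256 + √130)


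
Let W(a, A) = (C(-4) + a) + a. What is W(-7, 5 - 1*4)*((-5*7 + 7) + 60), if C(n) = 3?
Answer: -352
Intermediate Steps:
W(a, A) = 3 + 2*a (W(a, A) = (3 + a) + a = 3 + 2*a)
W(-7, 5 - 1*4)*((-5*7 + 7) + 60) = (3 + 2*(-7))*((-5*7 + 7) + 60) = (3 - 14)*((-35 + 7) + 60) = -11*(-28 + 60) = -11*32 = -352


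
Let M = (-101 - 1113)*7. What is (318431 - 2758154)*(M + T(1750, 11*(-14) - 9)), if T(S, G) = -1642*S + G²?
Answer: 6966455806167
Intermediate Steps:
M = -8498 (M = -1214*7 = -8498)
T(S, G) = G² - 1642*S
(318431 - 2758154)*(M + T(1750, 11*(-14) - 9)) = (318431 - 2758154)*(-8498 + ((11*(-14) - 9)² - 1642*1750)) = -2439723*(-8498 + ((-154 - 9)² - 2873500)) = -2439723*(-8498 + ((-163)² - 2873500)) = -2439723*(-8498 + (26569 - 2873500)) = -2439723*(-8498 - 2846931) = -2439723*(-2855429) = 6966455806167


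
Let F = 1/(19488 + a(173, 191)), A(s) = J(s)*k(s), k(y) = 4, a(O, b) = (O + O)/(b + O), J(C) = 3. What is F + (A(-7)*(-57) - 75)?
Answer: -2692164469/3546989 ≈ -759.00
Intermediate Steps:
a(O, b) = 2*O/(O + b) (a(O, b) = (2*O)/(O + b) = 2*O/(O + b))
A(s) = 12 (A(s) = 3*4 = 12)
F = 182/3546989 (F = 1/(19488 + 2*173/(173 + 191)) = 1/(19488 + 2*173/364) = 1/(19488 + 2*173*(1/364)) = 1/(19488 + 173/182) = 1/(3546989/182) = 182/3546989 ≈ 5.1311e-5)
F + (A(-7)*(-57) - 75) = 182/3546989 + (12*(-57) - 75) = 182/3546989 + (-684 - 75) = 182/3546989 - 759 = -2692164469/3546989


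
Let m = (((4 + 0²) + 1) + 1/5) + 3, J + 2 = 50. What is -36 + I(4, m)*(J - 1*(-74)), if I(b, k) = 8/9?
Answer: 652/9 ≈ 72.444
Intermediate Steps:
J = 48 (J = -2 + 50 = 48)
m = 41/5 (m = (((4 + 0) + 1) + ⅕) + 3 = ((4 + 1) + ⅕) + 3 = (5 + ⅕) + 3 = 26/5 + 3 = 41/5 ≈ 8.2000)
I(b, k) = 8/9 (I(b, k) = 8*(⅑) = 8/9)
-36 + I(4, m)*(J - 1*(-74)) = -36 + 8*(48 - 1*(-74))/9 = -36 + 8*(48 + 74)/9 = -36 + (8/9)*122 = -36 + 976/9 = 652/9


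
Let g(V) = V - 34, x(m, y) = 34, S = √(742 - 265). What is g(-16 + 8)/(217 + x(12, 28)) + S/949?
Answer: -42/251 + 3*√53/949 ≈ -0.14432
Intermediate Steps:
S = 3*√53 (S = √477 = 3*√53 ≈ 21.840)
g(V) = -34 + V
g(-16 + 8)/(217 + x(12, 28)) + S/949 = (-34 + (-16 + 8))/(217 + 34) + (3*√53)/949 = (-34 - 8)/251 + (3*√53)*(1/949) = (1/251)*(-42) + 3*√53/949 = -42/251 + 3*√53/949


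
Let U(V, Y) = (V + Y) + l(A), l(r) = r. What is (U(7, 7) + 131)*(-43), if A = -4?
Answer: -6063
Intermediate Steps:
U(V, Y) = -4 + V + Y (U(V, Y) = (V + Y) - 4 = -4 + V + Y)
(U(7, 7) + 131)*(-43) = ((-4 + 7 + 7) + 131)*(-43) = (10 + 131)*(-43) = 141*(-43) = -6063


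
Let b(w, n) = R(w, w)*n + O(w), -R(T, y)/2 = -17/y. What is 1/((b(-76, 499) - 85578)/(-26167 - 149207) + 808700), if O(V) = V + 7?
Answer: 6664212/5389351507469 ≈ 1.2366e-6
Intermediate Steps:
R(T, y) = 34/y (R(T, y) = -(-34)/y = 34/y)
O(V) = 7 + V
b(w, n) = 7 + w + 34*n/w (b(w, n) = (34/w)*n + (7 + w) = 34*n/w + (7 + w) = 7 + w + 34*n/w)
1/((b(-76, 499) - 85578)/(-26167 - 149207) + 808700) = 1/(((7 - 76 + 34*499/(-76)) - 85578)/(-26167 - 149207) + 808700) = 1/(((7 - 76 + 34*499*(-1/76)) - 85578)/(-175374) + 808700) = 1/(((7 - 76 - 8483/38) - 85578)*(-1/175374) + 808700) = 1/((-11105/38 - 85578)*(-1/175374) + 808700) = 1/(-3263069/38*(-1/175374) + 808700) = 1/(3263069/6664212 + 808700) = 1/(5389351507469/6664212) = 6664212/5389351507469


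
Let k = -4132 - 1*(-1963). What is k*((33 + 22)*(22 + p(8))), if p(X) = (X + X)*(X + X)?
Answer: -33164010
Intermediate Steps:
p(X) = 4*X² (p(X) = (2*X)*(2*X) = 4*X²)
k = -2169 (k = -4132 + 1963 = -2169)
k*((33 + 22)*(22 + p(8))) = -2169*(33 + 22)*(22 + 4*8²) = -119295*(22 + 4*64) = -119295*(22 + 256) = -119295*278 = -2169*15290 = -33164010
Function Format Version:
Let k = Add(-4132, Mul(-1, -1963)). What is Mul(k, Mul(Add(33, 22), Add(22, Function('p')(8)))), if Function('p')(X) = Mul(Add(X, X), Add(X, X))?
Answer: -33164010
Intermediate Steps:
Function('p')(X) = Mul(4, Pow(X, 2)) (Function('p')(X) = Mul(Mul(2, X), Mul(2, X)) = Mul(4, Pow(X, 2)))
k = -2169 (k = Add(-4132, 1963) = -2169)
Mul(k, Mul(Add(33, 22), Add(22, Function('p')(8)))) = Mul(-2169, Mul(Add(33, 22), Add(22, Mul(4, Pow(8, 2))))) = Mul(-2169, Mul(55, Add(22, Mul(4, 64)))) = Mul(-2169, Mul(55, Add(22, 256))) = Mul(-2169, Mul(55, 278)) = Mul(-2169, 15290) = -33164010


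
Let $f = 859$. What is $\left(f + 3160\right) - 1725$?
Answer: $2294$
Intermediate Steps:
$\left(f + 3160\right) - 1725 = \left(859 + 3160\right) - 1725 = 4019 - 1725 = 2294$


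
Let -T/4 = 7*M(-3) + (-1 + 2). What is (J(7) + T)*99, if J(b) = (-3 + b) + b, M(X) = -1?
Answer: 3465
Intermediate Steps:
T = 24 (T = -4*(7*(-1) + (-1 + 2)) = -4*(-7 + 1) = -4*(-6) = 24)
J(b) = -3 + 2*b
(J(7) + T)*99 = ((-3 + 2*7) + 24)*99 = ((-3 + 14) + 24)*99 = (11 + 24)*99 = 35*99 = 3465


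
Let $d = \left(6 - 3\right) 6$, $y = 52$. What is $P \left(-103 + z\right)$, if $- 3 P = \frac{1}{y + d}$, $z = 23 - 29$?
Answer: $\frac{109}{210} \approx 0.51905$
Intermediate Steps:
$d = 18$ ($d = 3 \cdot 6 = 18$)
$z = -6$
$P = - \frac{1}{210}$ ($P = - \frac{1}{3 \left(52 + 18\right)} = - \frac{1}{3 \cdot 70} = \left(- \frac{1}{3}\right) \frac{1}{70} = - \frac{1}{210} \approx -0.0047619$)
$P \left(-103 + z\right) = - \frac{-103 - 6}{210} = \left(- \frac{1}{210}\right) \left(-109\right) = \frac{109}{210}$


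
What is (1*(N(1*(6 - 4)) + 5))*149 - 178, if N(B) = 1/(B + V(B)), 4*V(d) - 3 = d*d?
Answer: 9101/15 ≈ 606.73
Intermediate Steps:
V(d) = ¾ + d²/4 (V(d) = ¾ + (d*d)/4 = ¾ + d²/4)
N(B) = 1/(¾ + B + B²/4) (N(B) = 1/(B + (¾ + B²/4)) = 1/(¾ + B + B²/4))
(1*(N(1*(6 - 4)) + 5))*149 - 178 = (1*(4/(3 + (1*(6 - 4))² + 4*(1*(6 - 4))) + 5))*149 - 178 = (1*(4/(3 + (1*2)² + 4*(1*2)) + 5))*149 - 178 = (1*(4/(3 + 2² + 4*2) + 5))*149 - 178 = (1*(4/(3 + 4 + 8) + 5))*149 - 178 = (1*(4/15 + 5))*149 - 178 = (1*(79/15))*149 - 178 = (79/15)*149 - 178 = 11771/15 - 178 = 9101/15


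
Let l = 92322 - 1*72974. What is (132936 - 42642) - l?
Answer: 70946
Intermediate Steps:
l = 19348 (l = 92322 - 72974 = 19348)
(132936 - 42642) - l = (132936 - 42642) - 1*19348 = 90294 - 19348 = 70946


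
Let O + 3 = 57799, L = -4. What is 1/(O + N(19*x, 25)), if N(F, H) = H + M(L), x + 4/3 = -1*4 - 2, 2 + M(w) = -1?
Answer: 1/57818 ≈ 1.7296e-5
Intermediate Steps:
M(w) = -3 (M(w) = -2 - 1 = -3)
x = -22/3 (x = -4/3 + (-1*4 - 2) = -4/3 + (-4 - 2) = -4/3 - 6 = -22/3 ≈ -7.3333)
O = 57796 (O = -3 + 57799 = 57796)
N(F, H) = -3 + H (N(F, H) = H - 3 = -3 + H)
1/(O + N(19*x, 25)) = 1/(57796 + (-3 + 25)) = 1/(57796 + 22) = 1/57818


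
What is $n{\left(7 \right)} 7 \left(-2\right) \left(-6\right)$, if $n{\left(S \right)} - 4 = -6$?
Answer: $-168$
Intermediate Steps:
$n{\left(S \right)} = -2$ ($n{\left(S \right)} = 4 - 6 = -2$)
$n{\left(7 \right)} 7 \left(-2\right) \left(-6\right) = - 2 \cdot 7 \left(-2\right) \left(-6\right) = - 2 \left(\left(-14\right) \left(-6\right)\right) = \left(-2\right) 84 = -168$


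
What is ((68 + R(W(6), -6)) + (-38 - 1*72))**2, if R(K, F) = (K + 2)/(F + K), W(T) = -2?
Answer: 1764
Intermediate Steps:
R(K, F) = (2 + K)/(F + K)
((68 + R(W(6), -6)) + (-38 - 1*72))**2 = ((68 + (2 - 2)/(-6 - 2)) + (-38 - 1*72))**2 = ((68 + 0/(-8)) + (-38 - 72))**2 = ((68 - 1/8*0) - 110)**2 = ((68 + 0) - 110)**2 = (68 - 110)**2 = (-42)**2 = 1764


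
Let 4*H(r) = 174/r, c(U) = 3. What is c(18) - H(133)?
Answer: 711/266 ≈ 2.6729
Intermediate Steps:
H(r) = 87/(2*r) (H(r) = (174/r)/4 = 87/(2*r))
c(18) - H(133) = 3 - 87/(2*133) = 3 - 1*87/266 = 3 - 87/266 = 711/266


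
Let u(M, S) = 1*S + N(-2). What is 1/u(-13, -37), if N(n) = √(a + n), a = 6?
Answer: -1/35 ≈ -0.028571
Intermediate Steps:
N(n) = √(6 + n)
u(M, S) = 2 + S (u(M, S) = 1*S + √(6 - 2) = S + √4 = S + 2 = 2 + S)
1/u(-13, -37) = 1/(2 - 37) = 1/(-35) = -1/35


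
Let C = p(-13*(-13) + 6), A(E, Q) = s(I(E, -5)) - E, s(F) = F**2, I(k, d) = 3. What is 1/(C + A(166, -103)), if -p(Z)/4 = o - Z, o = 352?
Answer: -1/865 ≈ -0.0011561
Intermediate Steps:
A(E, Q) = 9 - E (A(E, Q) = 3**2 - E = 9 - E)
p(Z) = -1408 + 4*Z (p(Z) = -4*(352 - Z) = -1408 + 4*Z)
C = -708 (C = -1408 + 4*(-13*(-13) + 6) = -1408 + 4*(169 + 6) = -1408 + 4*175 = -1408 + 700 = -708)
1/(C + A(166, -103)) = 1/(-708 + (9 - 1*166)) = 1/(-708 + (9 - 166)) = 1/(-708 - 157) = 1/(-865) = -1/865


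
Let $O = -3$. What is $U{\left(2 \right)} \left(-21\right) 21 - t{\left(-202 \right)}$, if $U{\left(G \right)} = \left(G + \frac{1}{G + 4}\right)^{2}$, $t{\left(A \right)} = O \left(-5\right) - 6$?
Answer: $- \frac{8317}{4} \approx -2079.3$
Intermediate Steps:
$t{\left(A \right)} = 9$ ($t{\left(A \right)} = \left(-3\right) \left(-5\right) - 6 = 15 - 6 = 9$)
$U{\left(G \right)} = \left(G + \frac{1}{4 + G}\right)^{2}$
$U{\left(2 \right)} \left(-21\right) 21 - t{\left(-202 \right)} = \frac{\left(1 + 2^{2} + 4 \cdot 2\right)^{2}}{\left(4 + 2\right)^{2}} \left(-21\right) 21 - 9 = \frac{\left(1 + 4 + 8\right)^{2}}{36} \left(-21\right) 21 - 9 = \frac{13^{2}}{36} \left(-21\right) 21 - 9 = \frac{1}{36} \cdot 169 \left(-21\right) 21 - 9 = \frac{169}{36} \left(-21\right) 21 - 9 = \left(- \frac{1183}{12}\right) 21 - 9 = - \frac{8281}{4} - 9 = - \frac{8317}{4}$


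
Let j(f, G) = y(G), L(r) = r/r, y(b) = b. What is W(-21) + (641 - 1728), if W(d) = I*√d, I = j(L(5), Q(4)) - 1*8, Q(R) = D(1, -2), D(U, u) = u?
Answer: -1087 - 10*I*√21 ≈ -1087.0 - 45.826*I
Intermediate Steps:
L(r) = 1
Q(R) = -2
j(f, G) = G
I = -10 (I = -2 - 1*8 = -2 - 8 = -10)
W(d) = -10*√d
W(-21) + (641 - 1728) = -10*I*√21 + (641 - 1728) = -10*I*√21 - 1087 = -1087 - 10*I*√21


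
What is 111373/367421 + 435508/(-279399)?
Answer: -128897280041/102657059979 ≈ -1.2556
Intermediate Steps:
111373/367421 + 435508/(-279399) = 111373*(1/367421) + 435508*(-1/279399) = 111373/367421 - 435508/279399 = -128897280041/102657059979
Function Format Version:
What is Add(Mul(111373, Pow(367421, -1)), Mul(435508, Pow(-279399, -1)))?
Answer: Rational(-128897280041, 102657059979) ≈ -1.2556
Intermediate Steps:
Add(Mul(111373, Pow(367421, -1)), Mul(435508, Pow(-279399, -1))) = Add(Mul(111373, Rational(1, 367421)), Mul(435508, Rational(-1, 279399))) = Add(Rational(111373, 367421), Rational(-435508, 279399)) = Rational(-128897280041, 102657059979)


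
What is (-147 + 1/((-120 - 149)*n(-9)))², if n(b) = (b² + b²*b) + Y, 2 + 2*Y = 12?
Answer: 646489002117904/29917583089 ≈ 21609.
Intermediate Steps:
Y = 5 (Y = -1 + (½)*12 = -1 + 6 = 5)
n(b) = 5 + b² + b³ (n(b) = (b² + b²*b) + 5 = (b² + b³) + 5 = 5 + b² + b³)
(-147 + 1/((-120 - 149)*n(-9)))² = (-147 + 1/((-120 - 149)*(5 + (-9)² + (-9)³)))² = (-147 + 1/((-269)*(5 + 81 - 729)))² = (-147 - 1/269/(-643))² = (-147 - 1/269*(-1/643))² = (-147 + 1/172967)² = (-25426148/172967)² = 646489002117904/29917583089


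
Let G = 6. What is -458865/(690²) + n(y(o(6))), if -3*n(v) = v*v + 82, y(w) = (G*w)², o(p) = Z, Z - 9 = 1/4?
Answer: -401533216049/126960 ≈ -3.1627e+6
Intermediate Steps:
Z = 37/4 (Z = 9 + 1/4 = 9 + 1*(¼) = 9 + ¼ = 37/4 ≈ 9.2500)
o(p) = 37/4
y(w) = 36*w² (y(w) = (6*w)² = 36*w²)
n(v) = -82/3 - v²/3 (n(v) = -(v*v + 82)/3 = -(v² + 82)/3 = -(82 + v²)/3 = -82/3 - v²/3)
-458865/(690²) + n(y(o(6))) = -458865/(690²) + (-82/3 - (36*(37/4)²)²/3) = -458865/476100 + (-82/3 - (36*(1369/16))²/3) = -458865*1/476100 + (-82/3 - (12321/4)²/3) = -10197/10580 + (-82/3 - ⅓*151807041/16) = -10197/10580 + (-82/3 - 50602347/16) = -10197/10580 - 151808353/48 = -401533216049/126960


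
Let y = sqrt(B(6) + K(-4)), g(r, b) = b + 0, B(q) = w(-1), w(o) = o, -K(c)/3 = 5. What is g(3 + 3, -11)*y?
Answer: -44*I ≈ -44.0*I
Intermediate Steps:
K(c) = -15 (K(c) = -3*5 = -15)
B(q) = -1
g(r, b) = b
y = 4*I (y = sqrt(-1 - 15) = sqrt(-16) = 4*I ≈ 4.0*I)
g(3 + 3, -11)*y = -44*I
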